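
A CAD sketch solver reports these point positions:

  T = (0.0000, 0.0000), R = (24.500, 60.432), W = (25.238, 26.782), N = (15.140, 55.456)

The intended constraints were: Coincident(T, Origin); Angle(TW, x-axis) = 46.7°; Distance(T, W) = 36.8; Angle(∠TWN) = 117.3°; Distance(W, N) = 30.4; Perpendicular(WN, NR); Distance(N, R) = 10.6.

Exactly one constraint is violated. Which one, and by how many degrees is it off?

Perpendicular(WN, NR) — off by 8.60°.

T = (0.00, 0.00) ✓; TW at 46.70° ✓; |TW| = 36.80 ✓; ∠TWN = 117.3° ✓; |WN| = 30.40 ✓; ∠(WN, NR) = 81.40° ✗; |NR| = 10.60 ✓.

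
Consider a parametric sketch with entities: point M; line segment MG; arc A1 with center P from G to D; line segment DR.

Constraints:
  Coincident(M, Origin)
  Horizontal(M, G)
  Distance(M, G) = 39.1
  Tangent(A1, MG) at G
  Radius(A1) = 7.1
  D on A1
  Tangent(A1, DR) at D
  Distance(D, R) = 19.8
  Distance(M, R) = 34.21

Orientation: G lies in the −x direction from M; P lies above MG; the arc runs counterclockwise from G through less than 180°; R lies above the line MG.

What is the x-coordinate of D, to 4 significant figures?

-32.48

M is at the origin; M and G share the same y with |MG| = 39.1 and G on the −x side, so G = (-39.10, 0.000). A1 meets MG tangentially, so PG is at right angles to MG, so P = G + (0, 7.1) = (-39.10, 7.100). Since PD ⟂ DR (tangency), |PR| = √(7.1² + 19.8²) = 21.03 regardless of where D sits on A1. So R lies on both circle(M, 34.21) and circle(P, 21.03); the above-MG intersection is R = (-25.33, 23.00). D is the foot of the tangent from R: D = (-32.48, 4.535).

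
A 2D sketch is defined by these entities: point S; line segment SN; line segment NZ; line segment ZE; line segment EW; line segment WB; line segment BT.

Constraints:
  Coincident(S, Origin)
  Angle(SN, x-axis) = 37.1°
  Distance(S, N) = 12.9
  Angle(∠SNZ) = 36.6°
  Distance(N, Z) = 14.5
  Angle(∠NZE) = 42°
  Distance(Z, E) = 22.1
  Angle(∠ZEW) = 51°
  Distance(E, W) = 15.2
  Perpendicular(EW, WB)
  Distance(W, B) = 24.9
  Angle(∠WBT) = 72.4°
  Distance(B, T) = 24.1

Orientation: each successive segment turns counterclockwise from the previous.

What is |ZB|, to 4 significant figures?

7.832

S is at the origin; SN runs at 37.1° with length 12.9, so N = (10.29, 7.781). ∠SNZ = 36.6° gives NZ at -179.5° from the x-axis; with |NZ| = 14.5, Z = (-4.211, 7.655). ∠NZE = 42.0° gives ZE at -41.50° from the x-axis; with |ZE| = 22.1, E = (12.34, -6.989). ∠ZEW = 51.0° gives EW at 87.50° from the x-axis; with |EW| = 15.2, W = (13.00, 8.196). EW ⟂ WB, so WB runs at 177.5°; with |WB| = 24.9, B = (-11.87, 9.283). Then |ZB| = |B − Z| = 7.832.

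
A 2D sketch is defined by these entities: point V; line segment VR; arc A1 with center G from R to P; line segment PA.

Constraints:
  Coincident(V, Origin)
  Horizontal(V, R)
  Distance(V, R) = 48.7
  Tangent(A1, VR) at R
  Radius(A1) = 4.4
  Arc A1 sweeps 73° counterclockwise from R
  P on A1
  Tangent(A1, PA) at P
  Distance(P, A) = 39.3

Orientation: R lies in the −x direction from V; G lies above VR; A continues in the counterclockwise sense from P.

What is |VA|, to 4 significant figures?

52.40

V is at the origin; VR is horizontal with |VR| = 48.7 and R on the −x side, so R = (-48.70, 0.000). Since A1 is tangent to VR there, GR ⟂ VR, so G = R + (0, 4.4) = (-48.70, 4.400). On A1, R sits at bearing -90° from G; a 73° counterclockwise sweep puts P at bearing -17°, so P = G + 4.4·(cos -17°, sin -17°) = (-44.49, 3.114). Since A1 is tangent to PA there, GP ⟂ PA, so PA runs along (−sin -17°, cos -17°); with |PA| = 39.3, A = (-33.00, 40.70). Then |VA| = |A − V| = 52.40.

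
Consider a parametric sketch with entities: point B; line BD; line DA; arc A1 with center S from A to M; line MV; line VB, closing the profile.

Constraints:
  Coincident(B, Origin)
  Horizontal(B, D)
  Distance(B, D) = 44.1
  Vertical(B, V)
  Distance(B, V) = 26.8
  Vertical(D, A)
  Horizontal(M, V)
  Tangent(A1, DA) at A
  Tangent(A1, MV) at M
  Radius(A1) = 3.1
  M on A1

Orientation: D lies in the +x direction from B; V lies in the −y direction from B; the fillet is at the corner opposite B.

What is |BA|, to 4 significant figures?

50.06

B is at the origin; BD is horizontal with |BD| = 44.1 and D on the +x side, so D = (44.10, 0.000). B and V share the same x with |BV| = 26.8 and V on the −y side, so V = (0.000, -26.80). The virtual corner opposite B is at (44.10, -26.80). Tangency of A1 to DA means the radius SA is perpendicular to DA and the tangent condition forces SM to be normal to MV, with radius 3.1, so the center S sits 3.1 in from both sides at S = (41.00, -23.70). That places the tangent points at A = (44.10, -23.70) on DA and M = (41.00, -26.80) on MV. Then |BA| = |A − B| = 50.06.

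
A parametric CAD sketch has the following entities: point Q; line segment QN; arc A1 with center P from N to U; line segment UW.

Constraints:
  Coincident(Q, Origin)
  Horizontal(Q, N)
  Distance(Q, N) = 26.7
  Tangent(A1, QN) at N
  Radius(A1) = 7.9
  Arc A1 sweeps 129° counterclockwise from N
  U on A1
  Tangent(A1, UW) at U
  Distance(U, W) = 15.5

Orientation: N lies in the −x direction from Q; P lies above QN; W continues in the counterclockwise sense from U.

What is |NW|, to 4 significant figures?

25.18

Q is at the origin; Q and N share the same y with |QN| = 26.7 and N on the −x side, so N = (-26.70, 0.000). Since A1 is tangent to QN there, PN ⟂ QN, so P = N + (0, 7.9) = (-26.70, 7.900). On A1, N sits at bearing -90° from P; a 129° counterclockwise sweep puts U at bearing 39°, so U = P + 7.9·(cos 39°, sin 39°) = (-20.56, 12.87). A1 meets UW tangentially, so PU is at right angles to UW, so UW runs along (−sin 39°, cos 39°); with |UW| = 15.5, W = (-30.32, 24.92). Then |NW| = |W − N| = 25.18.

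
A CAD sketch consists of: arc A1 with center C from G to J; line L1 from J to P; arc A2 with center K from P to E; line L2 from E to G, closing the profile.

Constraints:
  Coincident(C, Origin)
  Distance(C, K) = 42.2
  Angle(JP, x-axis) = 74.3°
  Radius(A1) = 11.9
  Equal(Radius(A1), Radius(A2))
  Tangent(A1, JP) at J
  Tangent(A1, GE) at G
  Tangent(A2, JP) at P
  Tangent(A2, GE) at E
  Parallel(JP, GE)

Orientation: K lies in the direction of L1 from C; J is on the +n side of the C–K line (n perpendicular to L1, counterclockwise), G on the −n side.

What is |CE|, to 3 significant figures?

43.8

The slot axis is L1's direction at 74.3°, so u = (cos 74.3°, sin 74.3°) = (0.271, 0.963) and n = (−sin 74.3°, cos 74.3°) = (-0.963, 0.271). C is at the origin and K lies 42.2 along u from C, so K = 42.2·u = (11.4, 40.6). Tangency of A1 to both parallel lines with radius 11.9 puts J and G at C ± 11.9·n: J = (-11.5, 3.22), G = (11.5, -3.22). Equal radii place P and E the same way about K: P = K + 11.9·n = (-0.0367, 43.8), E = K − 11.9·n = (22.9, 37.4). Then |CE| = |E − C| = 43.8.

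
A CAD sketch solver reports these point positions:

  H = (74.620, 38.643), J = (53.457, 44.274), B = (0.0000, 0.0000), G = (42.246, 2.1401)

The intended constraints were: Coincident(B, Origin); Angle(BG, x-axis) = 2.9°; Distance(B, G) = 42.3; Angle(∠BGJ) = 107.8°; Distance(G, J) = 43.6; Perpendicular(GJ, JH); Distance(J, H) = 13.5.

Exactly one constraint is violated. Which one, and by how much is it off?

Distance(J, H) = 13.5 — off by 8.40.

B = (0.00, 0.00) ✓; BG at 2.900° ✓; |BG| = 42.30 ✓; ∠BGJ = 107.8° ✓; |GJ| = 43.60 ✓; ∠(GJ, JH) = 90.00° ✓; |JH| = 21.90 ✗.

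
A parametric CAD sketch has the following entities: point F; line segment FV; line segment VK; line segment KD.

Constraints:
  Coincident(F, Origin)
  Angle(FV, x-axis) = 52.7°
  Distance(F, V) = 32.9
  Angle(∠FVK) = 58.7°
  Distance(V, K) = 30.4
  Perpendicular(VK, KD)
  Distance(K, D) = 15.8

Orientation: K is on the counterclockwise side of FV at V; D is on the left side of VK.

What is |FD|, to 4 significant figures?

18.13

∠FVK = 58.7°, so VK runs at 52.7° + (180° − 58.7°) = 174.0° from the x-axis; with |VK| = 30.4, K = V + 30.4·(cos 174.0°, sin 174.0°) = (-10.30, 29.35). VK is perpendicular to KD; with |KD| = 15.8 on the left of VK, D = K + 15.8·(-0.1045, -0.9945) = (-11.95, 13.64). Then |FD| = |D − F| = 18.13.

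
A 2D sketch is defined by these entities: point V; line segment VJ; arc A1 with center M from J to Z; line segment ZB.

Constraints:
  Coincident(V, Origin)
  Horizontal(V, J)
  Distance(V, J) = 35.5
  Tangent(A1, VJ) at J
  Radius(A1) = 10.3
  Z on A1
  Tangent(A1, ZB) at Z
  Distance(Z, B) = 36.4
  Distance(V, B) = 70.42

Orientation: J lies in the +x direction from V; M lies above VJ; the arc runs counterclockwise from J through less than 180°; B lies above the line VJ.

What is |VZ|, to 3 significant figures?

45.8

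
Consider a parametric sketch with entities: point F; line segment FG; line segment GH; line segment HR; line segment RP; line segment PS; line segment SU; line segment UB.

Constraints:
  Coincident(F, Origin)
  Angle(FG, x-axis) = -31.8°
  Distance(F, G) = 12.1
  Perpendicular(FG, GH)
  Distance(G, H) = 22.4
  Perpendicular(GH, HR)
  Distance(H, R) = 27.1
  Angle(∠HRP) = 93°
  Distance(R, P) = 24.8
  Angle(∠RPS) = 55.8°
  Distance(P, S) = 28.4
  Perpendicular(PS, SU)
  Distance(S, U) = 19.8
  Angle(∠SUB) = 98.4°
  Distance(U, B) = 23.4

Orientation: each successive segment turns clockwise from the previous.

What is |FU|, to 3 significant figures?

29.4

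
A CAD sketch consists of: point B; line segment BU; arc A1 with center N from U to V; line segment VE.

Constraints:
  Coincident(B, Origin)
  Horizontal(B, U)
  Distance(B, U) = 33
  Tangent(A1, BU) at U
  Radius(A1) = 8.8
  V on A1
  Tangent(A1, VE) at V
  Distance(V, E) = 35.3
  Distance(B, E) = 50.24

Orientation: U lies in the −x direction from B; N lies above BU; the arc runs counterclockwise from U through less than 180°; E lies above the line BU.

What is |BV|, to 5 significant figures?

25.743

Checks: |NV| = 8.800 ✓; ∠(NV, VE) = 90.00° ✓; |VE| = 35.30 ✓; |BE| = 50.24 ✓.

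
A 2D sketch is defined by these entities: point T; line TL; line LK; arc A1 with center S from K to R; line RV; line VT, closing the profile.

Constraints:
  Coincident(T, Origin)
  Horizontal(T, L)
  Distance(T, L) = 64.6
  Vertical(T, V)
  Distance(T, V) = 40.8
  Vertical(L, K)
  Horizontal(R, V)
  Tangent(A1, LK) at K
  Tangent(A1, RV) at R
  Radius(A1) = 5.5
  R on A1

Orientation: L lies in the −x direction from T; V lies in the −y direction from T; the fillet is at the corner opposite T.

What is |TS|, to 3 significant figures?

68.8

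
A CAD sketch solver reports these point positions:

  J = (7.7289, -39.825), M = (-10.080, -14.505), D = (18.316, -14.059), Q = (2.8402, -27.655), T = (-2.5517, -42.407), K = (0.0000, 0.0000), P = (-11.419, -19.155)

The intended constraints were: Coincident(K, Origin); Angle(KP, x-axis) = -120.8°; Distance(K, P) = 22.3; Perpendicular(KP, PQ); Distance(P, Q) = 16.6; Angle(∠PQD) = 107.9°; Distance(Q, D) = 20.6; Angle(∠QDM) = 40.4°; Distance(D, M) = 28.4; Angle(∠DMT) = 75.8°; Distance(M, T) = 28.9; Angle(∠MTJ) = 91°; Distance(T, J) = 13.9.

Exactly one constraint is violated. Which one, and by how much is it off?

Distance(T, J) = 13.9 — off by 3.30.

K = (0.00, 0.00) ✓; KP at -120.8° ✓; |KP| = 22.30 ✓; ∠(KP, PQ) = 90.00° ✓; |PQ| = 16.60 ✓; ∠PQD = 107.9° ✓; |QD| = 20.60 ✓; ∠QDM = 40.40° ✓; |DM| = 28.40 ✓; ∠DMT = 75.80° ✓; |MT| = 28.90 ✓; ∠MTJ = 91.00° ✓; |TJ| = 10.60 ✗.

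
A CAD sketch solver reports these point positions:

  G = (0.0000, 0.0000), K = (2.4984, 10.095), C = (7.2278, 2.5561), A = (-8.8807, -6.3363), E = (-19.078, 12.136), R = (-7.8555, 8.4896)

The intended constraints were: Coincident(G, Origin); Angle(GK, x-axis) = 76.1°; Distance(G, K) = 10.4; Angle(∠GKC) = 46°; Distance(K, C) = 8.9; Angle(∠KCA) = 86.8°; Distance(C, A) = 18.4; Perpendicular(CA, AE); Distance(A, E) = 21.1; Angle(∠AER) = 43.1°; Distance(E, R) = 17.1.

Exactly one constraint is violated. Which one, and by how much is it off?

Distance(E, R) = 17.1 — off by 5.30.

G = (0.00, 0.00) ✓; GK at 76.10° ✓; |GK| = 10.40 ✓; ∠GKC = 46.00° ✓; |KC| = 8.900 ✓; ∠KCA = 86.80° ✓; |CA| = 18.40 ✓; ∠(CA, AE) = 90.00° ✓; |AE| = 21.10 ✓; ∠AER = 43.10° ✓; |ER| = 11.80 ✗.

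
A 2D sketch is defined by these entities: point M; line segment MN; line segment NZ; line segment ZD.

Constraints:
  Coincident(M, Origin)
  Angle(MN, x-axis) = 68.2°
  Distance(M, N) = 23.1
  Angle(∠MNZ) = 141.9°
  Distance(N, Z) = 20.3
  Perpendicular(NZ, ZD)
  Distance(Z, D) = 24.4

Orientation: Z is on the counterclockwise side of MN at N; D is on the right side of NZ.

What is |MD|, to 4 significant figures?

54.54

∠MNZ = 141.9°, so NZ runs at 68.2° + (180° − 141.9°) = 106.3° from the x-axis; with |NZ| = 20.3, Z = N + 20.3·(cos 106.3°, sin 106.3°) = (2.881, 40.93). NZ ⟂ ZD; with |ZD| = 24.4 on the right of NZ, D = Z + 24.4·(0.9598, 0.2807) = (26.30, 47.78). Then |MD| = |D − M| = 54.54.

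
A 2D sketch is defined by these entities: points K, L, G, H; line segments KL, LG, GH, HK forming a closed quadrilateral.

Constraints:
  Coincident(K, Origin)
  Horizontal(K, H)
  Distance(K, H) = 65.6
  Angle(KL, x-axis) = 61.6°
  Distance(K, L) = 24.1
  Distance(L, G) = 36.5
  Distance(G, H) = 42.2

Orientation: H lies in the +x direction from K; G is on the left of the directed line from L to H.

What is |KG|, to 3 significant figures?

57.7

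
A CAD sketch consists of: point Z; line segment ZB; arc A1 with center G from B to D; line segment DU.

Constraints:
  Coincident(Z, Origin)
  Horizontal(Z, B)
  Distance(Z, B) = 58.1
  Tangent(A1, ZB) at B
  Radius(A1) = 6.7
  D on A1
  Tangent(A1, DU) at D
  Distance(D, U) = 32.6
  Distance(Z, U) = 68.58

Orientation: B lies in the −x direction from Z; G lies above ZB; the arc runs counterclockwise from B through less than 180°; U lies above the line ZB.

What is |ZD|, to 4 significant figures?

52.02

Checks: |ZB| = 58.10 ✓; |GD| = 6.700 ✓; ∠(GD, DU) = 90.00° ✓; |DU| = 32.60 ✓; |ZU| = 68.58 ✓.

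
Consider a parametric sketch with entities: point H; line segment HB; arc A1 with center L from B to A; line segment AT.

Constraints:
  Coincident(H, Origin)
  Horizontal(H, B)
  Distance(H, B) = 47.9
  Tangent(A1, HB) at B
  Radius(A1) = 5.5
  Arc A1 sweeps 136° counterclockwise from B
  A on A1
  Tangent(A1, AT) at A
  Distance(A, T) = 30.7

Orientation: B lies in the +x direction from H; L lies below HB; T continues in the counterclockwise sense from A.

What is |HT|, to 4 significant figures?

72.97

On A1, B sits at bearing 90° from L; a 136° counterclockwise sweep puts A at bearing 226°, so A = L + 5.5·(cos 226°, sin 226°) = (44.08, -9.456). The tangent condition forces LA to be normal to AT, so AT runs along (−sin 226°, cos 226°); with |AT| = 30.7, T = (66.16, -30.78). Then |HT| = |T − H| = 72.97.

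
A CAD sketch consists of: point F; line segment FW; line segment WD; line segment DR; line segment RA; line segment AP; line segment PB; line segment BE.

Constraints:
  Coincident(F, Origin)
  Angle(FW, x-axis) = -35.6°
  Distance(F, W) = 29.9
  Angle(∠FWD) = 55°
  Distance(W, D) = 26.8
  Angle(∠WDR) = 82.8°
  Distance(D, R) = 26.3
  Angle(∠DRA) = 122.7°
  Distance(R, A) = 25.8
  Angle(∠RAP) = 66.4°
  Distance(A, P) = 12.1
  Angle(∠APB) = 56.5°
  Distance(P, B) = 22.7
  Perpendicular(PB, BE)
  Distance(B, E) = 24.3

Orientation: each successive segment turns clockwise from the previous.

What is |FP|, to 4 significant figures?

17.34

F is at the origin; FW runs at -35.6° with length 29.9, so W = (24.31, -17.41). ∠FWD = 55.0° gives WD at -160.6° from the x-axis; with |WD| = 26.8, D = (-0.9667, -26.31). ∠WDR = 82.8° gives DR at 102.2° from the x-axis; with |DR| = 26.3, R = (-6.524, -0.6014). ∠DRA = 122.7° gives RA at 44.90° from the x-axis; with |RA| = 25.8, A = (11.75, 17.61). ∠RAP = 66.4° gives AP at -68.70° from the x-axis; with |AP| = 12.1, P = (16.15, 6.337). Then |FP| = |P − F| = 17.34.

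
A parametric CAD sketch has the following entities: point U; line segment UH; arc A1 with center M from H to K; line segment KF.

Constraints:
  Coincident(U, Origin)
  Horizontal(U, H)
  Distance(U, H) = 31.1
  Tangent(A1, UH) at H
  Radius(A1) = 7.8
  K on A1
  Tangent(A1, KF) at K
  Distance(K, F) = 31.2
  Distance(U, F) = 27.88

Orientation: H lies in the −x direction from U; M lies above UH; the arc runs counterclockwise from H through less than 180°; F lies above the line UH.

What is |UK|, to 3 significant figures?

25.2

U is at the origin; UH is horizontal with |UH| = 31.1 and H on the −x side, so H = (-31.1, 0.00). Tangency of A1 to UH means the radius MH is perpendicular to UH, so M = H + (0, 7.8) = (-31.1, 7.80). Since MK ⟂ KF (tangency), |MF| = √(7.8² + 31.2²) = 32.2 regardless of where K sits on A1. So F lies on both circle(U, 27.88) and circle(M, 32.2); the above-UH intersection is F = (-5.54, 27.3). K is the foot of the tangent from F: K = (-25.0, 2.94).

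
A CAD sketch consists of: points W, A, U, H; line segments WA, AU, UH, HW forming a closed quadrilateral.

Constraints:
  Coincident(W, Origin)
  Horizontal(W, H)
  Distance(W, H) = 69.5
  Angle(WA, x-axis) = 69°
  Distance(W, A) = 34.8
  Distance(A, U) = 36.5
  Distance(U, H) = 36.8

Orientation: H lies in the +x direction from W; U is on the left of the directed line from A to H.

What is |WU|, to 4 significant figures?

57.65

Checks: |AU| = 36.50 ✓; |UH| = 36.80 ✓.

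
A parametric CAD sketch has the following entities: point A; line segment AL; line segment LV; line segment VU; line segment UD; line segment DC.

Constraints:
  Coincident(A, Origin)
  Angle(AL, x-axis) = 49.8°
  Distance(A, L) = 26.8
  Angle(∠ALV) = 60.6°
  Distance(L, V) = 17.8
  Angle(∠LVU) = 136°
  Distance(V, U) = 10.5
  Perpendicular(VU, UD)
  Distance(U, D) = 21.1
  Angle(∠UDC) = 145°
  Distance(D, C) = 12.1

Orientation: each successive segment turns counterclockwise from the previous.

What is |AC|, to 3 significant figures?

14.4

A is at the origin; AL runs at 49.8° with length 26.8, so L = (17.3, 20.5). ∠ALV = 60.6° gives LV at 169° from the x-axis; with |LV| = 17.8, V = (-0.186, 23.8). ∠LVU = 136.0° gives VU at -147° from the x-axis; with |VU| = 10.5, U = (-8.97, 18.1). VU ⟂ UD, so UD runs at -56.8°; with |UD| = 21.1, D = (2.58, 0.400). ∠UDC = 145.0° gives DC at -21.8° from the x-axis; with |DC| = 12.1, C = (13.8, -4.09). Then |AC| = |C − A| = 14.4.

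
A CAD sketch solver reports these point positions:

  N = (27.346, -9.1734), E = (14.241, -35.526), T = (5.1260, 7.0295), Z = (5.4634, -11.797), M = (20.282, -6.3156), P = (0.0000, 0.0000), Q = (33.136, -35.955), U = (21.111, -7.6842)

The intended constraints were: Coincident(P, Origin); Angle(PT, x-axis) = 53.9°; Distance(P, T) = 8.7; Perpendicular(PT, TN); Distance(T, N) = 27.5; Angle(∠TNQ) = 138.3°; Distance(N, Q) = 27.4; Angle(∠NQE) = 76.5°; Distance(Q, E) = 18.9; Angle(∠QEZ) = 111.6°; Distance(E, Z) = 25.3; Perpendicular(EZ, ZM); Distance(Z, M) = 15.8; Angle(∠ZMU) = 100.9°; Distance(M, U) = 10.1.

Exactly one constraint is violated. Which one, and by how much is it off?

Distance(M, U) = 10.1 — off by 8.50.

P = (0.00, 0.00) ✓; PT at 53.90° ✓; |PT| = 8.700 ✓; ∠(PT, TN) = 90.00° ✓; |TN| = 27.50 ✓; ∠TNQ = 138.3° ✓; |NQ| = 27.40 ✓; ∠NQE = 76.50° ✓; |QE| = 18.90 ✓; ∠QEZ = 111.6° ✓; |EZ| = 25.30 ✓; ∠(EZ, ZM) = 90.00° ✓; |ZM| = 15.80 ✓; ∠ZMU = 100.9° ✓; |MU| = 1.600 ✗.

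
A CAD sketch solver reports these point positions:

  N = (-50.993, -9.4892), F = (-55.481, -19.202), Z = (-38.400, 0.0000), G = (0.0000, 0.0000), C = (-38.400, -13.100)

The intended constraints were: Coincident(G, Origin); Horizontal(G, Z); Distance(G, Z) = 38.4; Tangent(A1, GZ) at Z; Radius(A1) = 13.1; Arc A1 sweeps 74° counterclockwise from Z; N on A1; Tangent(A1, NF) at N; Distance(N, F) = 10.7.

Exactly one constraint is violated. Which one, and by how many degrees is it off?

Tangent(A1, NF) at N — off by 8.80°.

G = (0.00, 0.00) ✓; G.y = 0.00, Z.y = 0.00 ✓; |GZ| = 38.40 ✓; ∠(CZ, ZG) = 90.00° ✓; |CZ| = 13.10 ✓; bearing(C→N) − bearing(C→Z) = 74.00° ✓; |CN| = 13.10 ✓; ∠(CN, NF) = 98.80° ✗; |NF| = 10.70 ✓.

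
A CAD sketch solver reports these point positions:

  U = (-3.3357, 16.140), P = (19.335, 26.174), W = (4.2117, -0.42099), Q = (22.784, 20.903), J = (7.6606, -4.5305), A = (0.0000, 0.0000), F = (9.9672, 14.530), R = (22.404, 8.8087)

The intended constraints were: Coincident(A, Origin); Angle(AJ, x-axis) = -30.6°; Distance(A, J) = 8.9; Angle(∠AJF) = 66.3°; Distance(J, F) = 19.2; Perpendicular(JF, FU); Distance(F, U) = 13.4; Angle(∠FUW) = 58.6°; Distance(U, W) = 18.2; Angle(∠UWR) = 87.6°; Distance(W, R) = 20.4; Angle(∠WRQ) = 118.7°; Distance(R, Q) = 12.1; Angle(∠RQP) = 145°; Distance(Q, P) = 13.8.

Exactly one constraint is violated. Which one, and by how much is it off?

Distance(Q, P) = 13.8 — off by 7.50.

A = (0.00, 0.00) ✓; AJ at -30.60° ✓; |AJ| = 8.900 ✓; ∠AJF = 66.30° ✓; |JF| = 19.20 ✓; ∠(JF, FU) = 90.00° ✓; |FU| = 13.40 ✓; ∠FUW = 58.60° ✓; |UW| = 18.20 ✓; ∠UWR = 87.60° ✓; |WR| = 20.40 ✓; ∠WRQ = 118.7° ✓; |RQ| = 12.10 ✓; ∠RQP = 145.0° ✓; |QP| = 6.299 ✗.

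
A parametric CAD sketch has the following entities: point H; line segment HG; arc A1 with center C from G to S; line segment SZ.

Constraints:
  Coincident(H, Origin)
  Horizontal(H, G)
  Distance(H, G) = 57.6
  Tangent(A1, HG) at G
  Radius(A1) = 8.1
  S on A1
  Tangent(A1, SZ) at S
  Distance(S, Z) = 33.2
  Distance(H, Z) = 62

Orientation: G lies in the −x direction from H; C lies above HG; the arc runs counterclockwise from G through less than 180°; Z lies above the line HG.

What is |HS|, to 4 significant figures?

50.08

Checks: |CS| = 8.100 ✓; ∠(CS, SZ) = 90.00° ✓; |SZ| = 33.20 ✓; |HZ| = 62.00 ✓.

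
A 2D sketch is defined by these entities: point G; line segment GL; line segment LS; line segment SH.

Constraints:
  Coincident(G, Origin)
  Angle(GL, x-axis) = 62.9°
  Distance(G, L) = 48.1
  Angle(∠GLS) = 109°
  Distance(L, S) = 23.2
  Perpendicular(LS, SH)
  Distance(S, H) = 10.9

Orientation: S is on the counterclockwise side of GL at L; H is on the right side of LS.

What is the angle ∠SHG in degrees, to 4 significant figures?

34.58°

G is at the origin; GL runs at 62.9° with length 48.1, so L = 48.1·(cos 62.9°, sin 62.9°) = (21.91, 42.82). ∠GLS = 109.0°, so LS runs at 62.9° + (180° − 109.0°) = 133.9° from the x-axis; with |LS| = 23.2, S = L + 23.2·(cos 133.9°, sin 133.9°) = (5.825, 59.54). The perpendicularity gives SH at right angles to LS; with |SH| = 10.9 on the right of LS, H = S + 10.9·(0.7206, 0.6934) = (13.68, 67.09). Then cos ∠SHG = HS·HG / (|HS||HG|), giving 34.58°.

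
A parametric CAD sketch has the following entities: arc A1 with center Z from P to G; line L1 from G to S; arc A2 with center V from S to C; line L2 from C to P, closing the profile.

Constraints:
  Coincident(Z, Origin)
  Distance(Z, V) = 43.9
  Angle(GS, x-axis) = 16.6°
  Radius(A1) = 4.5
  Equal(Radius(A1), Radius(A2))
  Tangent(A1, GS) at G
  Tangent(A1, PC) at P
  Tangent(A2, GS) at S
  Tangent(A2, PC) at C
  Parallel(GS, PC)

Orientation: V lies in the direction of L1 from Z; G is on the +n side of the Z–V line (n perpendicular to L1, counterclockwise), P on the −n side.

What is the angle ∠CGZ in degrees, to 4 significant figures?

78.41°

The slot axis is L1's direction at 16.6°, so u = (cos 16.6°, sin 16.6°) = (0.9583, 0.2857) and n = (−sin 16.6°, cos 16.6°) = (-0.2857, 0.9583). Z is at the origin and V lies 43.9 along u from Z, so V = 43.9·u = (42.07, 12.54). Tangency of A1 to both parallel lines with radius 4.5 puts G and P at Z ± 4.5·n: G = (-1.286, 4.312), P = (1.286, -4.312). Equal radii place S and C the same way about V: S = V + 4.5·n = (40.78, 16.85), C = V − 4.5·n = (43.36, 8.229). Then cos ∠CGZ = GC·GZ / (|GC||GZ|), giving 78.41°.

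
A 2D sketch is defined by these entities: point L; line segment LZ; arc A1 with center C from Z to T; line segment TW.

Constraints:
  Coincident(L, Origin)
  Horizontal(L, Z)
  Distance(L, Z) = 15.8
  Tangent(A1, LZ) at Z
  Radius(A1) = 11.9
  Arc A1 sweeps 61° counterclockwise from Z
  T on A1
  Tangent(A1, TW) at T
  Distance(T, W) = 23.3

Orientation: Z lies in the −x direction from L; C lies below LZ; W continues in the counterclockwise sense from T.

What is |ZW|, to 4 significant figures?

34.26

On A1, Z sits at bearing 90° from C; a 61° counterclockwise sweep puts T at bearing 151°, so T = C + 11.9·(cos 151°, sin 151°) = (-26.21, -6.131). The tangent condition forces CT to be normal to TW, so TW runs along (−sin 151°, cos 151°); with |TW| = 23.3, W = (-37.50, -26.51). Then |ZW| = |W − Z| = 34.26.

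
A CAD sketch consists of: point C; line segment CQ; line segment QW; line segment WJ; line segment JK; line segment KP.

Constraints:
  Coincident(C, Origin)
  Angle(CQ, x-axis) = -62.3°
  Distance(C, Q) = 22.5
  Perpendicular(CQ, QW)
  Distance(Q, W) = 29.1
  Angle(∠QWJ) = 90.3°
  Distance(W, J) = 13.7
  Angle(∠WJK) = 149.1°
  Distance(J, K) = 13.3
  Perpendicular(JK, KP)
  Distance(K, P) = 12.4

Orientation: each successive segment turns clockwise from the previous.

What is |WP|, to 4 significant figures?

25.62

∠WJK = 149.1° gives JK at 87.10° from the x-axis; with |JK| = 13.3, K = (-21.06, -8.069). The perpendicularity gives KP at right angles to JK, so KP runs at -2.900°; with |KP| = 12.4, P = (-8.681, -8.696). Then |WP| = |P − W| = 25.62.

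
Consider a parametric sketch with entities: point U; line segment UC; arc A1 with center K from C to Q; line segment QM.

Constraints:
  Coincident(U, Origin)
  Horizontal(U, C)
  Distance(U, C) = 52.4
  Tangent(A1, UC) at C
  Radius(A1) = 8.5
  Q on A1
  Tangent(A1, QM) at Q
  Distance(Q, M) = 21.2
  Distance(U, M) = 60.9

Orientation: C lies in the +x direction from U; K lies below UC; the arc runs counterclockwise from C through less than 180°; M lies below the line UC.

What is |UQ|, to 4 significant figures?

45.97

U is at the origin; UC is horizontal with |UC| = 52.4 and C on the +x side, so C = (52.40, 0.000). Since A1 is tangent to UC there, KC ⟂ UC, so K = C + (0, -8.5) = (52.40, -8.500). Since KQ ⟂ QM (tangency), |KM| = √(8.5² + 21.2²) = 22.84 regardless of where Q sits on A1. So M lies on both circle(U, 60.9) and circle(K, 22.84); the below-UC intersection is M = (52.22, -31.34). Q is the foot of the tangent from M: Q = (44.49, -11.60).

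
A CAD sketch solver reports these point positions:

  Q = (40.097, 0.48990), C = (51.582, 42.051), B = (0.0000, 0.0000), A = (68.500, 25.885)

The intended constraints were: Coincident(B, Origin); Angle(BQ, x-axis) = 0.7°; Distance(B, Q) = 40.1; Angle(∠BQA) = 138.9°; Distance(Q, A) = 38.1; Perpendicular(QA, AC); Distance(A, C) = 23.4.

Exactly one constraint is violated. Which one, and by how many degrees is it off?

Perpendicular(QA, AC) — off by 4.50°.

B = (0.00, 0.00) ✓; BQ at 0.7000° ✓; |BQ| = 40.10 ✓; ∠BQA = 138.9° ✓; |QA| = 38.10 ✓; ∠(QA, AC) = 94.50° ✗; |AC| = 23.40 ✓.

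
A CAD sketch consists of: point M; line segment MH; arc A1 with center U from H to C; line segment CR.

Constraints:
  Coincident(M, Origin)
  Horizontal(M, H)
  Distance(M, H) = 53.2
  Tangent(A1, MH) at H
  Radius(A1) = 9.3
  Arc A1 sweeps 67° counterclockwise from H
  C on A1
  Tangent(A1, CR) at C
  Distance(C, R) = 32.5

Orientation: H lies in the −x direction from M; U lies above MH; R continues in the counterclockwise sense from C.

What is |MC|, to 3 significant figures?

45.0

M is at the origin; MH is horizontal with |MH| = 53.2 and H on the −x side, so H = (-53.2, 0.00). Tangency of A1 to MH means the radius UH is perpendicular to MH, so U = H + (0, 9.3) = (-53.2, 9.30). On A1, H sits at bearing -90° from U; a 67° counterclockwise sweep puts C at bearing -23°, so C = U + 9.3·(cos -23°, sin -23°) = (-44.6, 5.67). Then |MC| = |C − M| = 45.0.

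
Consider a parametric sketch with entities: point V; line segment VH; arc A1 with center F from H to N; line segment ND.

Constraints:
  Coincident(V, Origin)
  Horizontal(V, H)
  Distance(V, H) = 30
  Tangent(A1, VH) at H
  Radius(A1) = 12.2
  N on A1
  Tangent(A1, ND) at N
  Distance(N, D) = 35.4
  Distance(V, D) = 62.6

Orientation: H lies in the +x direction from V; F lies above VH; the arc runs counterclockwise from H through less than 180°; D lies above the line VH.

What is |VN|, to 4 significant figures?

44.14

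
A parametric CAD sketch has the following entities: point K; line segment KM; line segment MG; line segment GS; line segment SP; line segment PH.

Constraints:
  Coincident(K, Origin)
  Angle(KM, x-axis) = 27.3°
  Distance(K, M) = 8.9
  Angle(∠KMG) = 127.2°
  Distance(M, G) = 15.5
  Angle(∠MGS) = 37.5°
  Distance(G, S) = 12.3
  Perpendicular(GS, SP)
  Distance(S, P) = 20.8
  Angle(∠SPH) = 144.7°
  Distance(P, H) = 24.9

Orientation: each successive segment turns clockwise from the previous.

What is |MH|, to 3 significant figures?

34.8

K is at the origin; KM runs at 27.3° with length 8.9, so M = (7.91, 4.08). ∠KMG = 127.2° gives MG at -25.5° from the x-axis; with |MG| = 15.5, G = (21.9, -2.59). ∠MGS = 37.5° gives GS at -168° from the x-axis; with |GS| = 12.3, S = (9.87, -5.15). GS ⟂ SP, so SP runs at 102°; with |SP| = 20.8, P = (5.54, 15.2). ∠SPH = 144.7° gives PH at 66.7° from the x-axis; with |PH| = 24.9, H = (15.4, 38.1). Then |MH| = |H − M| = 34.8.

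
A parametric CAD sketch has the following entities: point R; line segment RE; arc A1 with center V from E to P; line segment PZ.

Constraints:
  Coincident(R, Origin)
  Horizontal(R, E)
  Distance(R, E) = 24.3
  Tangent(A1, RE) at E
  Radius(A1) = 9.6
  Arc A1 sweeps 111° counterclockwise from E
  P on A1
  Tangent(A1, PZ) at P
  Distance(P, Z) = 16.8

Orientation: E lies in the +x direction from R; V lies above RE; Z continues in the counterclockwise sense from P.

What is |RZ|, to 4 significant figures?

39.59

R is at the origin; R and E share the same y with |RE| = 24.3 and E on the +x side, so E = (24.30, 0.000). A1 meets RE tangentially, so VE is at right angles to RE, so V = E + (0, 9.6) = (24.30, 9.600). On A1, E sits at bearing -90° from V; a 111° counterclockwise sweep puts P at bearing 21°, so P = V + 9.6·(cos 21°, sin 21°) = (33.26, 13.04). Since A1 is tangent to PZ there, VP ⟂ PZ, so PZ runs along (−sin 21°, cos 21°); with |PZ| = 16.8, Z = (27.24, 28.72). Then |RZ| = |Z − R| = 39.59.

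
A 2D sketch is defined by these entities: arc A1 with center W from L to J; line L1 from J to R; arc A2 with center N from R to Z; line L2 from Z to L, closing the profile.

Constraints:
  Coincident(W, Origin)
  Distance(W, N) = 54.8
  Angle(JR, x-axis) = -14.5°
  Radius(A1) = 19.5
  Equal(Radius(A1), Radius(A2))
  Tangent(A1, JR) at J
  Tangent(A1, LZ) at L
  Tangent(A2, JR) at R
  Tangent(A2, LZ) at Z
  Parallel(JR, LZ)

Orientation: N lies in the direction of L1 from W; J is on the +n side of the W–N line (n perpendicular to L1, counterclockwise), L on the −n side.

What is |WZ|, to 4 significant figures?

58.17

Tangency of A1 to both parallel lines with radius 19.5 puts J and L at W ± 19.5·n: J = (4.882, 18.88), L = (-4.882, -18.88). Equal radii place R and Z the same way about N: R = N + 19.5·n = (57.94, 5.158), Z = N − 19.5·n = (48.17, -32.60). Then |WZ| = |Z − W| = 58.17.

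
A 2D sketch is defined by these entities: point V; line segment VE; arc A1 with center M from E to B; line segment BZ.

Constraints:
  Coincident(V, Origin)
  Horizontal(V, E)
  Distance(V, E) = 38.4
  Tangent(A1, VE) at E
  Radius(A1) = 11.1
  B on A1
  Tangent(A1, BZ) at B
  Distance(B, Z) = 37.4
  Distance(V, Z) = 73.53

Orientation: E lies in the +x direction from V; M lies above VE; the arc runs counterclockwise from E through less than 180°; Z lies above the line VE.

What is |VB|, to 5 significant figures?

49.845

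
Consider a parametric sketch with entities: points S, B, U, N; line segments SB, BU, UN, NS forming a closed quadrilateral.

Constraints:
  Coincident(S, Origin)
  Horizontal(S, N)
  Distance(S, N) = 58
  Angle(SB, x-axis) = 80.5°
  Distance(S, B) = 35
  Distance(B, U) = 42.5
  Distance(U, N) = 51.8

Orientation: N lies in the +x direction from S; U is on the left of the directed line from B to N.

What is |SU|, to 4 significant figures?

67.61

S is at the origin; SN is horizontal with |SN| = 58.0 and N in +x, so N = (58.0, 0). SB runs at 80.5° with |SB| = 35.0, so B = (5.777, 34.52). U is determined by |BU| = 42.5 and |UN| = 51.8 together: it lies at the intersection of circle(B, 42.5) and circle(N, 51.8). With |BN| = 62.60, the foot of the radical line on BN is 24.30 from B and the perpendicular offset is √(42.5² − 24.30²) = 34.87. Taking the left-of-BN solution: U = (45.27, 50.21).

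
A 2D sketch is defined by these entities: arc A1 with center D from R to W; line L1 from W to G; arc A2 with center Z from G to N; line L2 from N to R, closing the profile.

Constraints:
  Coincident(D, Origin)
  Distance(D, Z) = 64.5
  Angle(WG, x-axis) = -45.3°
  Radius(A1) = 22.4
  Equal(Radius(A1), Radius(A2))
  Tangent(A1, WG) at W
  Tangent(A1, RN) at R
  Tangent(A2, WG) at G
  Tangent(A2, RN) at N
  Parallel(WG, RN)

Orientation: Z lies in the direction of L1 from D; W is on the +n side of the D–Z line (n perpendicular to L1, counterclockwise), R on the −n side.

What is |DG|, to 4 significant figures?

68.28

The slot axis is L1's direction at -45.3°, so u = (cos -45.3°, sin -45.3°) = (0.7034, -0.7108) and n = (−sin -45.3°, cos -45.3°) = (0.7108, 0.7034). D is at the origin and Z lies 64.5 along u from D, so Z = 64.5·u = (45.37, -45.85). Tangency of A1 to both parallel lines with radius 22.4 puts W and R at D ± 22.4·n: W = (15.92, 15.76), R = (-15.92, -15.76). Equal radii place G and N the same way about Z: G = Z + 22.4·n = (61.29, -30.09), N = Z − 22.4·n = (29.45, -61.60). Then |DG| = |G − D| = 68.28.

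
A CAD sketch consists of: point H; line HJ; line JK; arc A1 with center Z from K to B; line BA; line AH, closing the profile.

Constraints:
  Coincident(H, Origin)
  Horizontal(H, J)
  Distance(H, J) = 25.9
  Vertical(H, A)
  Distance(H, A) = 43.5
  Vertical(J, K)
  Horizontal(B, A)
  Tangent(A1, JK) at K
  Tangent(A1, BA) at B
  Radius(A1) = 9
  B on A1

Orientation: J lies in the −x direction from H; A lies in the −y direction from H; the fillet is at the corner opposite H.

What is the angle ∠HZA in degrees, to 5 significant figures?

91.939°

H and A share the same x with |HA| = 43.5 and A on the −y side, so A = (0.0000, -43.500). The virtual corner opposite H is at (-25.900, -43.500). A1 meets JK tangentially, so ZK is at right angles to JK and the tangent condition forces ZB to be normal to BA, with radius 9.0, so the center Z sits 9.0 in from both sides at Z = (-16.900, -34.500). Then cos ∠HZA = ZH·ZA / (|ZH||ZA|), giving 91.939°.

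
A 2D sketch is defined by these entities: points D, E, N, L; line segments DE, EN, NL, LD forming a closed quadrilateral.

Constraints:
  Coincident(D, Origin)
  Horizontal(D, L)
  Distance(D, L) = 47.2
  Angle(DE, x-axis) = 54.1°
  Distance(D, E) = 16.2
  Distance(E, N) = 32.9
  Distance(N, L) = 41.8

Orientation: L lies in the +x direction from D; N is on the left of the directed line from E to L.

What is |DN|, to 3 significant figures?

49.1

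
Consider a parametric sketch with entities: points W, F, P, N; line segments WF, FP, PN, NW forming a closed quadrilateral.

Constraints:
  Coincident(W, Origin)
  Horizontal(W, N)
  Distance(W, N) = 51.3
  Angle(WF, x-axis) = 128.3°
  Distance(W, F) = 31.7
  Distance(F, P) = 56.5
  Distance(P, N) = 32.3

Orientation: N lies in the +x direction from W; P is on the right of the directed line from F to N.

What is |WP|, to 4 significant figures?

25.68

W is at the origin; WN is horizontal with |WN| = 51.3 and N in +x, so N = (51.3, 0). WF runs at 128.3° with |WF| = 31.7, so F = (-19.65, 24.88). P is determined by |FP| = 56.5 and |PN| = 32.3 together: it lies at the intersection of circle(F, 56.5) and circle(N, 32.3). With |FN| = 75.18, the foot of the radical line on FN is 51.88 from F and the perpendicular offset is √(56.5² − 51.88²) = 22.37. Taking the right-of-FN solution: P = (21.91, -13.40).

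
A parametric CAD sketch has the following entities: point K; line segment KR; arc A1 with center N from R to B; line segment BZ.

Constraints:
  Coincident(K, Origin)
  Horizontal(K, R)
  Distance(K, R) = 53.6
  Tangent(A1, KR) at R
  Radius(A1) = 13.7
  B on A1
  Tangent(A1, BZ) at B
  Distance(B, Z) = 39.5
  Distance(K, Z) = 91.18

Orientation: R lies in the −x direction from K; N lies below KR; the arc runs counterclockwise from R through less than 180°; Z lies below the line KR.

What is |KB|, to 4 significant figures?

67.52

Checks: |NB| = 13.70 ✓; ∠(NB, BZ) = 90.00° ✓; |BZ| = 39.50 ✓; |KZ| = 91.18 ✓.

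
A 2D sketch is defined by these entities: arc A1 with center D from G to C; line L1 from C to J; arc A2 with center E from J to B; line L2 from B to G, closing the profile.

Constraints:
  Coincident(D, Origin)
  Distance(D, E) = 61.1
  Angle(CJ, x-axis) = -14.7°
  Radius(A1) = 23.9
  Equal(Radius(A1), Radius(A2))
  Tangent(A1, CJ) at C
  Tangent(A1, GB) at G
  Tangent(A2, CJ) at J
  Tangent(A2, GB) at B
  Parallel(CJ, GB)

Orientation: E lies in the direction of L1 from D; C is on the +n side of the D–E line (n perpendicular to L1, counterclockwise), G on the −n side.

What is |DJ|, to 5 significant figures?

65.608

Tangency of A1 to both parallel lines with radius 23.9 puts C and G at D ± 23.9·n: C = (6.0648, 23.118), G = (-6.0648, -23.118). Equal radii place J and B the same way about E: J = E + 23.9·n = (65.165, 7.6131), B = E − 23.9·n = (53.035, -38.622). Then |DJ| = |J − D| = 65.608.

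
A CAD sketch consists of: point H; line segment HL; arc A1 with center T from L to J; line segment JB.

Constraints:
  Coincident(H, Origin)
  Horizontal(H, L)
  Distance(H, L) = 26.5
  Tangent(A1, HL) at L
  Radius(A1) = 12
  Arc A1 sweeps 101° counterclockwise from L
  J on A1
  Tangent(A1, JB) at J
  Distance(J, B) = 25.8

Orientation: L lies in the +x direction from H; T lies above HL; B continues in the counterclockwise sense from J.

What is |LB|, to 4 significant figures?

40.20

On A1, L sits at bearing -90° from T; a 101° counterclockwise sweep puts J at bearing 11°, so J = T + 12.0·(cos 11°, sin 11°) = (38.28, 14.29). Tangency of A1 to JB means the radius TJ is perpendicular to JB, so JB runs along (−sin 11°, cos 11°); with |JB| = 25.8, B = (33.36, 39.62). Then |LB| = |B − L| = 40.20.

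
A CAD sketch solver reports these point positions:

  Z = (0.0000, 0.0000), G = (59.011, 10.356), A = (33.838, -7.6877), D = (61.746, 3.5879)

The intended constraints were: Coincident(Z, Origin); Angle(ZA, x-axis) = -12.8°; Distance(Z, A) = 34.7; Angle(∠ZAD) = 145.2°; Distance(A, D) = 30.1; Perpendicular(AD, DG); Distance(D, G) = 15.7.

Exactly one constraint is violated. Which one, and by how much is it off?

Distance(D, G) = 15.7 — off by 8.40.

Z = (0.00, 0.00) ✓; ZA at -12.80° ✓; |ZA| = 34.70 ✓; ∠ZAD = 145.2° ✓; |AD| = 30.10 ✓; ∠(AD, DG) = 90.00° ✓; |DG| = 7.300 ✗.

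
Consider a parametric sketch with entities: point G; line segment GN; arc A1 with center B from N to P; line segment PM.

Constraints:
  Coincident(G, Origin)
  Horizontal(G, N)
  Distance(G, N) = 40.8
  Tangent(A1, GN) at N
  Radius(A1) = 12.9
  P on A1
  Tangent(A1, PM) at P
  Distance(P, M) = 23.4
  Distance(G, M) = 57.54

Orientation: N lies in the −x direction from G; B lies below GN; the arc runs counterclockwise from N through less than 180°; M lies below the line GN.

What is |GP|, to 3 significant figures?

55.6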